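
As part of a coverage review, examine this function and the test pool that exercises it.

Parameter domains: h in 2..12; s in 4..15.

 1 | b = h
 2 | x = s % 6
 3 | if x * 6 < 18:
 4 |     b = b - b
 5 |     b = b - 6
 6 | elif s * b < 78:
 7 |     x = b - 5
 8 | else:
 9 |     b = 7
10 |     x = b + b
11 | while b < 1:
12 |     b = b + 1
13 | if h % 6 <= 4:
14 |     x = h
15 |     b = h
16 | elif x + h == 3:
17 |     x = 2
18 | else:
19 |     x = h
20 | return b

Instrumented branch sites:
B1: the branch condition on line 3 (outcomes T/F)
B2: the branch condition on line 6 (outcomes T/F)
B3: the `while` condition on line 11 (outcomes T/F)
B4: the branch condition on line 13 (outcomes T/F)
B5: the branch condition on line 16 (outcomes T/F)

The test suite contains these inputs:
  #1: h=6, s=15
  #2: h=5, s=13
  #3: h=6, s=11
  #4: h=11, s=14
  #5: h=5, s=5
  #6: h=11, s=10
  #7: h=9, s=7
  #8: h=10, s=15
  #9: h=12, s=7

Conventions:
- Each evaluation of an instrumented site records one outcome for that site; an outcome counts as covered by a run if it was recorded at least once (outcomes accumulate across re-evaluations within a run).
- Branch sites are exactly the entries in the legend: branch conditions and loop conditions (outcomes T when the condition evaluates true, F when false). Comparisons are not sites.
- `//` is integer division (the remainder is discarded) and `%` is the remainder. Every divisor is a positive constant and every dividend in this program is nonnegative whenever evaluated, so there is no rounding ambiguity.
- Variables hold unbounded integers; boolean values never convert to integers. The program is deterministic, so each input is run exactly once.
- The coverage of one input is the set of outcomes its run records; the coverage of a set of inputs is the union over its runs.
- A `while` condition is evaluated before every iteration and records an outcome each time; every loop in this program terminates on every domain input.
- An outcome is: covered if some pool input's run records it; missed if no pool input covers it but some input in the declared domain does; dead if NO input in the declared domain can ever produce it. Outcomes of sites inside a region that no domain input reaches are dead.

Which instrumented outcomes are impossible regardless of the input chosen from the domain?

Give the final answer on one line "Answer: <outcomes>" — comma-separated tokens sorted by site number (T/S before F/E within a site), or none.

exhaustive pass over the 132-input domain:
  B5=T: never recorded by any domain input -> dead
  reachable outcomes have witnesses, e.g. B1=T (e.g. h=2, s=6), B1=F (e.g. h=2, s=4), B2=T (e.g. h=2, s=4), B2=F (e.g. h=6, s=15)

Answer: B5=T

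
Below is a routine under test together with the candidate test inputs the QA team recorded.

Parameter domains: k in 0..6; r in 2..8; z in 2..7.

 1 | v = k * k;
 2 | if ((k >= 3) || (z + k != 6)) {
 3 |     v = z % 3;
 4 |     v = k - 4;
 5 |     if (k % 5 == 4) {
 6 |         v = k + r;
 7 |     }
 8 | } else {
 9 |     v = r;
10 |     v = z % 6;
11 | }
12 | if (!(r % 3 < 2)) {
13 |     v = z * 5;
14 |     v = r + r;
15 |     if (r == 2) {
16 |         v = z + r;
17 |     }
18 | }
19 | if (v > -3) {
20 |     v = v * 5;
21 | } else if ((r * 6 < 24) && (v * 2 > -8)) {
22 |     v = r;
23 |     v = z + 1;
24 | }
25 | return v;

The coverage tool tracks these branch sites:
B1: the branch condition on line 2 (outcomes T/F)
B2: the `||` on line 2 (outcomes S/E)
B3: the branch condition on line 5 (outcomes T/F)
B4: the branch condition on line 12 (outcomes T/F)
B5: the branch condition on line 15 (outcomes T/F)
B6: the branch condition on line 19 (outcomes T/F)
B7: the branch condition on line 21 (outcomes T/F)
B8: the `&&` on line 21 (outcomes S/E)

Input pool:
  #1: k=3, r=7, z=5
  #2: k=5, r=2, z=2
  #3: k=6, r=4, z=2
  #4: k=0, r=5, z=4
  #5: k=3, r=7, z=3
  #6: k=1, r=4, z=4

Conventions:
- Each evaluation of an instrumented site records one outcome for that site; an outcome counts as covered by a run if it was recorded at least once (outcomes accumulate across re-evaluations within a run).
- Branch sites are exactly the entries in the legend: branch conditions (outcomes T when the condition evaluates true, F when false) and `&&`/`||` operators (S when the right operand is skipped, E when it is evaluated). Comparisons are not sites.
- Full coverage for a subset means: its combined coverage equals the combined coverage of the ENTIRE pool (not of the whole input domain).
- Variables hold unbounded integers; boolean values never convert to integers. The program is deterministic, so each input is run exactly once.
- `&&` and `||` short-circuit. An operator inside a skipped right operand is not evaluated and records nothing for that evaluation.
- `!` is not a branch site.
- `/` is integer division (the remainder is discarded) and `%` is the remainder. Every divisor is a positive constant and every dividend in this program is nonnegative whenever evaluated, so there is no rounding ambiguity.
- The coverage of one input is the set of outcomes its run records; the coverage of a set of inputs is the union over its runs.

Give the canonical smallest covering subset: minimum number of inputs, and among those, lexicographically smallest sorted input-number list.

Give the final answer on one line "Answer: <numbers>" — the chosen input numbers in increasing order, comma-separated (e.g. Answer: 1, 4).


run #1 (k=3, r=7, z=5) runs B2->S, B1->T, B3->F, B4->F, B6->T; records B1=T, B2=S, B3=F, B4=F, B6=T
run #2 (k=5, r=2, z=2) runs B2->S, B1->T, B3->F, B4->T, B5->T, B6->T; records B1=T, B2=S, B3=F, B4=T, B5=T, B6=T
run #3 (k=6, r=4, z=2) runs B2->S, B1->T, B3->F, B4->F, B6->T; records B1=T, B2=S, B3=F, B4=F, B6=T
run #4 (k=0, r=5, z=4) runs B2->E, B1->T, B3->F, B4->T, B5->F, B6->T; records B1=T, B2=E, B3=F, B4=T, B5=F, B6=T
run #5 (k=3, r=7, z=3) runs B2->S, B1->T, B3->F, B4->F, B6->T; records B1=T, B2=S, B3=F, B4=F, B6=T
run #6 (k=1, r=4, z=4) runs B2->E, B1->T, B3->F, B4->F, B6->F, B8->S, B7->F; records B1=T, B2=E, B3=F, B4=F, B6=F, B7=F, B8=S
together the pool reaches 12 outcomes: B1=T, B2=S, B2=E, B3=F, B4=T, B4=F, B5=T, B5=F, B6=T, B6=F, B7=F, B8=S
every size-1 subset falls short of the 12 outcomes (best: 7/12)
every size-2 subset falls short of the 12 outcomes (best: 11/12)
at size 3, {2, 4, 6} reaches all 12 outcomes; every lexicographically earlier size-3 subset fails
Answer: 2, 4, 6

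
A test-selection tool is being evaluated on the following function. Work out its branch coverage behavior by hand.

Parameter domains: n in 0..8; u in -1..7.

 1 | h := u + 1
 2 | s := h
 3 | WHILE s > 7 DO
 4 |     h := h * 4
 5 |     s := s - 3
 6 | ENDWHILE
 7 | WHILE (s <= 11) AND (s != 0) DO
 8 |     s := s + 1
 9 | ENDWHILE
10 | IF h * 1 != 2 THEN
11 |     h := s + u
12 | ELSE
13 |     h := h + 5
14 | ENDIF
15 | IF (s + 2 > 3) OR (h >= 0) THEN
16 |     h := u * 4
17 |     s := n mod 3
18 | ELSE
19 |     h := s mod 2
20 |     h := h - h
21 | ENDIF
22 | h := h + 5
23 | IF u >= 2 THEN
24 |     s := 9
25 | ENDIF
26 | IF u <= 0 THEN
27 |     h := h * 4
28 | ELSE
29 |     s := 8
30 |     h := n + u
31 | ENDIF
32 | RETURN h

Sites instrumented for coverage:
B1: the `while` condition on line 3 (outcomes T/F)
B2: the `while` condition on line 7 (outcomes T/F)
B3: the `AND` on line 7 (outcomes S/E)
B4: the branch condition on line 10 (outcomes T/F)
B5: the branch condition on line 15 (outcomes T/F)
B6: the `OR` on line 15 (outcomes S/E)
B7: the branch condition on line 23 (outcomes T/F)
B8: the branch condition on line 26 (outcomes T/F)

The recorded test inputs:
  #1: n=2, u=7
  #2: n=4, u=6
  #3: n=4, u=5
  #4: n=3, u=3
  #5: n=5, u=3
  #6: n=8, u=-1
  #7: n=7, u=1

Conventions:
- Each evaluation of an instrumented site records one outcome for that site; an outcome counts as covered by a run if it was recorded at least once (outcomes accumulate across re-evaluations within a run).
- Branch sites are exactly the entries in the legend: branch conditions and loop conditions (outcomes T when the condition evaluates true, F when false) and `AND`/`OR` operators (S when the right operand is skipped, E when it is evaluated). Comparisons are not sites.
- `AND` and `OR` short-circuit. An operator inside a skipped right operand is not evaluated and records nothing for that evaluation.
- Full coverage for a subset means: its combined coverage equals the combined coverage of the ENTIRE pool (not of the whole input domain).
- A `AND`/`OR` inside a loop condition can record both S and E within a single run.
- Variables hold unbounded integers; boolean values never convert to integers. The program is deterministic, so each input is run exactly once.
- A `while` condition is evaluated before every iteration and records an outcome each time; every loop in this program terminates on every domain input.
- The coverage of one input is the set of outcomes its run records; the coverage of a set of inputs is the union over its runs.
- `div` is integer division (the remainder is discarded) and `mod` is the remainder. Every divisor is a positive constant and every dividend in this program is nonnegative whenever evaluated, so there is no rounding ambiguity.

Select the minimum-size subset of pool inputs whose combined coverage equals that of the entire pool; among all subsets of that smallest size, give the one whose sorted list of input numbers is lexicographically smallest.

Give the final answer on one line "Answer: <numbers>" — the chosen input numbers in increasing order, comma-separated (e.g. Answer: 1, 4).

#1 (n=2, u=7) -> B1->T, B1->F, B3->E, B2->T, B3->E, B2->T, B3->E, B2->T, B3->E, B2->T, B3->E, B2->T, B3->E, B2->T, ...; covered: B1=T, B1=F, B2=T, B2=F, B3=S, B3=E, B4=T, B5=T, B6=S, B7=T, B8=F
#2 (n=4, u=6) -> B1->F, B3->E, B2->T, B3->E, B2->T, B3->E, B2->T, B3->E, B2->T, B3->E, B2->T, B3->S, B2->F, B4->T, ...; covered: B1=F, B2=T, B2=F, B3=S, B3=E, B4=T, B5=T, B6=S, B7=T, B8=F
#3 (n=4, u=5) -> B1->F, B3->E, B2->T, B3->E, B2->T, B3->E, B2->T, B3->E, B2->T, B3->E, B2->T, B3->E, B2->T, B3->S, ...; covered: B1=F, B2=T, B2=F, B3=S, B3=E, B4=T, B5=T, B6=S, B7=T, B8=F
#4 (n=3, u=3) -> B1->F, B3->E, B2->T, B3->E, B2->T, B3->E, B2->T, B3->E, B2->T, B3->E, B2->T, B3->E, B2->T, B3->E, ...; covered: B1=F, B2=T, B2=F, B3=S, B3=E, B4=T, B5=T, B6=S, B7=T, B8=F
#5 (n=5, u=3) -> B1->F, B3->E, B2->T, B3->E, B2->T, B3->E, B2->T, B3->E, B2->T, B3->E, B2->T, B3->E, B2->T, B3->E, ...; covered: B1=F, B2=T, B2=F, B3=S, B3=E, B4=T, B5=T, B6=S, B7=T, B8=F
#6 (n=8, u=-1) -> B1->F, B3->E, B2->F, B4->T, B6->E, B5->F, B7->F, B8->T; covered: B1=F, B2=F, B3=E, B4=T, B5=F, B6=E, B7=F, B8=T
#7 (n=7, u=1) -> B1->F, B3->E, B2->T, B3->E, B2->T, B3->E, B2->T, B3->E, B2->T, B3->E, B2->T, B3->E, B2->T, B3->E, ...; covered: B1=F, B2=T, B2=F, B3=S, B3=E, B4=F, B5=T, B6=S, B7=F, B8=F
union over all inputs: B1=T, B1=F, B2=T, B2=F, B3=S, B3=E, B4=T, B4=F, B5=T, B5=F, B6=S, B6=E, B7=T, B7=F, B8=T, B8=F (16 outcomes)
no size-1 subset reaches all 16 outcomes (best union: 11/16)
no size-2 subset reaches all 16 outcomes (best union: 15/16)
inputs {1, 6, 7} (size 3) cover everything; no size-3 subset with a lexicographically smaller index list covers all 16

Answer: 1, 6, 7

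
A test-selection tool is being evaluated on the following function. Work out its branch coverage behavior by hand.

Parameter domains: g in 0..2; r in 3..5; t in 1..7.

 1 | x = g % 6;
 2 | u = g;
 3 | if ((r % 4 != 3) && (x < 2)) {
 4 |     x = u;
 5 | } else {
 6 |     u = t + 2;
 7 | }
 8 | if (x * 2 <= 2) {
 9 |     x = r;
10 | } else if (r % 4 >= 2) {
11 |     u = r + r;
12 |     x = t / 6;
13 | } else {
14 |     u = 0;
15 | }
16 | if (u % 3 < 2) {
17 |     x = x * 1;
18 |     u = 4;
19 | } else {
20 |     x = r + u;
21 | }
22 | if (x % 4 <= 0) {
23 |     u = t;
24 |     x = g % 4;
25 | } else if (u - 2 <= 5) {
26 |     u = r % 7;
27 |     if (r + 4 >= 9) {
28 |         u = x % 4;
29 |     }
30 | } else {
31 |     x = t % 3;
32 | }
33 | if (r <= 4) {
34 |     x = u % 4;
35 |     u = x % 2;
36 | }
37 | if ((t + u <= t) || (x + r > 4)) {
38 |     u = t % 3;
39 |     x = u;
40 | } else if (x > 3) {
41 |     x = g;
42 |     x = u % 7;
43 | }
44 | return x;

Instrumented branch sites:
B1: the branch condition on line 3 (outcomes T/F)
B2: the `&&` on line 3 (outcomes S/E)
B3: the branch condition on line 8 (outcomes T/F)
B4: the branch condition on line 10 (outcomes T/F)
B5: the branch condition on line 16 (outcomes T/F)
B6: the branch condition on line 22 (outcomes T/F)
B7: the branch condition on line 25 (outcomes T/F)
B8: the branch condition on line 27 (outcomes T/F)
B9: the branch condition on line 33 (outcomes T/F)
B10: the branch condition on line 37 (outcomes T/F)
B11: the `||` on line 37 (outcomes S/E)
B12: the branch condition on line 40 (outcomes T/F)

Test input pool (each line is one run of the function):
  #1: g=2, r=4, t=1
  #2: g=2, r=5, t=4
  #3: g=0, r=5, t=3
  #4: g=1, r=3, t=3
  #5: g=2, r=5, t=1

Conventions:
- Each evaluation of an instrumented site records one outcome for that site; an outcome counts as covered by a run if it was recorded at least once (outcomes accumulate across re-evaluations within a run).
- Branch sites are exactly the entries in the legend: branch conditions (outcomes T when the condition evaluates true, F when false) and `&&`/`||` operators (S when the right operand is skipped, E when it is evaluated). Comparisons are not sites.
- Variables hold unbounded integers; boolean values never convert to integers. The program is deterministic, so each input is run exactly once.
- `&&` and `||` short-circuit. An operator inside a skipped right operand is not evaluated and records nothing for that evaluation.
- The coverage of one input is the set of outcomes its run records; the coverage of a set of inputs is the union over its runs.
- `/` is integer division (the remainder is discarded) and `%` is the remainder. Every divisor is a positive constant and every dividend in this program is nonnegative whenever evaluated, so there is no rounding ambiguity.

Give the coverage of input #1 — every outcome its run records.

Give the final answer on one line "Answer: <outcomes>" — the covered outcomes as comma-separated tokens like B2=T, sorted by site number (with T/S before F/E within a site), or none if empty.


Running input #1 (g=2, r=4, t=1), event by event:
  B2->E, B1->F, B3->F, B4->F, B5->T, B6->F, B7->T, B8->F, B9->T, B11->S
  B10->T
as a set, this run covers: B1=F, B2=E, B3=F, B4=F, B5=T, B6=F, B7=T, B8=F, B9=T, B10=T, B11=S
Answer: B1=F, B2=E, B3=F, B4=F, B5=T, B6=F, B7=T, B8=F, B9=T, B10=T, B11=S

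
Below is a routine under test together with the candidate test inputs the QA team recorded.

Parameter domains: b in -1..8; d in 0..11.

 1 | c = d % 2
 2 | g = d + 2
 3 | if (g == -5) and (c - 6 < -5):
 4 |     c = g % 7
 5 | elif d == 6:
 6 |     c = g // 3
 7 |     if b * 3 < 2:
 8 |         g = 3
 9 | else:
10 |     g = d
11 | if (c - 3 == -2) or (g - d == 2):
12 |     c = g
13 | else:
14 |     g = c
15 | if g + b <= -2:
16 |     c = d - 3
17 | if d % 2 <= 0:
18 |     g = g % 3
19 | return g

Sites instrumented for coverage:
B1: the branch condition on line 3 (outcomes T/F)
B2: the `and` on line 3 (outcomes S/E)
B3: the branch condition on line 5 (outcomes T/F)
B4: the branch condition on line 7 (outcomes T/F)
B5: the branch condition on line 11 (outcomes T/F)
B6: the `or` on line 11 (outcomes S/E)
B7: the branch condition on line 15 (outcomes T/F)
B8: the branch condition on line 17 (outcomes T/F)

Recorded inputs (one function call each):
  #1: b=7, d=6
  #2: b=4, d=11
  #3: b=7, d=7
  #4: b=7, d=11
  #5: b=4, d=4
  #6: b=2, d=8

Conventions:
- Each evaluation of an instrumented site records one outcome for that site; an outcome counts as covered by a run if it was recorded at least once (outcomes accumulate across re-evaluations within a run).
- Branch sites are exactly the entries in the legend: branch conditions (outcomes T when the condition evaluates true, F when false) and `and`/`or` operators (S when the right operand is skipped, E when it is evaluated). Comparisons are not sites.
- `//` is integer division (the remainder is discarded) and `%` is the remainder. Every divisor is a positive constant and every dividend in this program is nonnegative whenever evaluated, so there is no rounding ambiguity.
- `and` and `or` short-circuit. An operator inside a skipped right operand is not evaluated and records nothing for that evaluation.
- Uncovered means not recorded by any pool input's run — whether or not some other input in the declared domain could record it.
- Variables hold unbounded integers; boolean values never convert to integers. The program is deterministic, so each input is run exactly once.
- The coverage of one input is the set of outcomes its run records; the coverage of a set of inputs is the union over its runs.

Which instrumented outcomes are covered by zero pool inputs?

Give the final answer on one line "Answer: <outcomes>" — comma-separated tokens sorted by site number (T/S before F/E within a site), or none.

#1 (b=7, d=6) -> B2->S, B1->F, B3->T, B4->F, B6->E, B5->T, B7->F, B8->T; covered: B1=F, B2=S, B3=T, B4=F, B5=T, B6=E, B7=F, B8=T
#2 (b=4, d=11) -> B2->S, B1->F, B3->F, B6->S, B5->T, B7->F, B8->F; covered: B1=F, B2=S, B3=F, B5=T, B6=S, B7=F, B8=F
#3 (b=7, d=7) -> B2->S, B1->F, B3->F, B6->S, B5->T, B7->F, B8->F; covered: B1=F, B2=S, B3=F, B5=T, B6=S, B7=F, B8=F
#4 (b=7, d=11) -> B2->S, B1->F, B3->F, B6->S, B5->T, B7->F, B8->F; covered: B1=F, B2=S, B3=F, B5=T, B6=S, B7=F, B8=F
#5 (b=4, d=4) -> B2->S, B1->F, B3->F, B6->E, B5->F, B7->F, B8->T; covered: B1=F, B2=S, B3=F, B5=F, B6=E, B7=F, B8=T
#6 (b=2, d=8) -> B2->S, B1->F, B3->F, B6->E, B5->F, B7->F, B8->T; covered: B1=F, B2=S, B3=F, B5=F, B6=E, B7=F, B8=T
union over the pool: B1=F, B2=S, B3=T, B3=F, B4=F, B5=T, B5=F, B6=S, B6=E, B7=F, B8=T, B8=F
uncovered (4 of 16): B1=T, B2=E, B4=T, B7=T

Answer: B1=T, B2=E, B4=T, B7=T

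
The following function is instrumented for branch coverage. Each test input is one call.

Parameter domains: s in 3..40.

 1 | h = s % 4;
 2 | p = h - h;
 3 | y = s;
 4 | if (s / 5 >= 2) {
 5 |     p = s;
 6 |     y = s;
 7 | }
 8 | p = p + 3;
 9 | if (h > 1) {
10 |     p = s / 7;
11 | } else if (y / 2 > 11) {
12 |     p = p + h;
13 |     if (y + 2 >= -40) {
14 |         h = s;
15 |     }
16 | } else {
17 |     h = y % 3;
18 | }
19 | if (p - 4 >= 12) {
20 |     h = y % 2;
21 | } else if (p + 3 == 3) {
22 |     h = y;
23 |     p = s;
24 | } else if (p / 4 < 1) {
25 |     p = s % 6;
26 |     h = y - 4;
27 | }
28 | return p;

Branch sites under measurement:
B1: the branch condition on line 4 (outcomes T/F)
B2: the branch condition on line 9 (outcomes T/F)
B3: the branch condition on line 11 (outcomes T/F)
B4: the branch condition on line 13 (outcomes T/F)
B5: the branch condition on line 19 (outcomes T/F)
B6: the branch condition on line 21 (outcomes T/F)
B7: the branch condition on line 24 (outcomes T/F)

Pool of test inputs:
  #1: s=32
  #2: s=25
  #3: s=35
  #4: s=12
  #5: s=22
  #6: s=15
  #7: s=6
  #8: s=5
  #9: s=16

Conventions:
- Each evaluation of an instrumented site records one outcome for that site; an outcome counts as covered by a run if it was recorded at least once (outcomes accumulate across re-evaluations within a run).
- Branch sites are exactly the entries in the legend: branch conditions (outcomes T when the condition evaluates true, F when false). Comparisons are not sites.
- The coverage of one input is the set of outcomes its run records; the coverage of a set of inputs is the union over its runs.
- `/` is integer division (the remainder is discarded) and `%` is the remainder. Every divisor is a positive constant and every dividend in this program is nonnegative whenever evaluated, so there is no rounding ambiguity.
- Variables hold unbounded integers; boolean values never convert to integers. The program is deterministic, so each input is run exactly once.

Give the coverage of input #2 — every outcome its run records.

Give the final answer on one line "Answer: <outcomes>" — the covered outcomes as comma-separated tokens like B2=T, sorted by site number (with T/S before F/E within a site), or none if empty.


Tracing the run of input #2 (s=25):
  B1->T, B2->F, B3->T, B4->T, B5->T
distinct outcomes covered: B1=T, B2=F, B3=T, B4=T, B5=T
Answer: B1=T, B2=F, B3=T, B4=T, B5=T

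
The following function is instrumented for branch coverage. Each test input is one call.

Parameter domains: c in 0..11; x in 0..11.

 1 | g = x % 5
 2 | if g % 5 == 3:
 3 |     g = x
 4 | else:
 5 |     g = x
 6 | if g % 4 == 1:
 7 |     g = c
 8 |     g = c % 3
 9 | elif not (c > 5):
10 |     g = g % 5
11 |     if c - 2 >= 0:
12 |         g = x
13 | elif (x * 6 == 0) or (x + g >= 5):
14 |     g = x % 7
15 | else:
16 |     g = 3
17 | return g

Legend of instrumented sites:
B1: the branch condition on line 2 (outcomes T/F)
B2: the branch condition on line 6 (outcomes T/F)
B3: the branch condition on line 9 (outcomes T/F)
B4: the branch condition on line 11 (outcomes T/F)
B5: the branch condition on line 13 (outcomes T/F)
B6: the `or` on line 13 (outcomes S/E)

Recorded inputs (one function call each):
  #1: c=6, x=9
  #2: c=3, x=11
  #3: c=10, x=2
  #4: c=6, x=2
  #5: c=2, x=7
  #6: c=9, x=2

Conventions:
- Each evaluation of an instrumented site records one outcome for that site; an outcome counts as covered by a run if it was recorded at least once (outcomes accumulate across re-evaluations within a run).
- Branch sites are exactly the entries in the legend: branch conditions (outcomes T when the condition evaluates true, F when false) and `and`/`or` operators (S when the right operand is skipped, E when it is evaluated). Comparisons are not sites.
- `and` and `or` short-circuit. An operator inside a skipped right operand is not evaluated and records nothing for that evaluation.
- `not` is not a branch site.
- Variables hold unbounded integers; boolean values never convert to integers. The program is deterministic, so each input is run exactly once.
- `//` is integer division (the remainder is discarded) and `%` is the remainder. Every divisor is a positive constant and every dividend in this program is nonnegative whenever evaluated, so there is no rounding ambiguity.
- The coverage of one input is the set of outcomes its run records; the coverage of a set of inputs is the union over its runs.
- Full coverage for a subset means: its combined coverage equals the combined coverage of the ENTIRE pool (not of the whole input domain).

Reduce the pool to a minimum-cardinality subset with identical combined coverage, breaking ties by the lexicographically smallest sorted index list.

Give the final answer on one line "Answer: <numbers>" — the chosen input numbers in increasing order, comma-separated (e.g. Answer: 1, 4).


input #1 (c=6, x=9): covers B1=F, B2=T
input #2 (c=3, x=11): covers B1=F, B2=F, B3=T, B4=T
input #3 (c=10, x=2): covers B1=F, B2=F, B3=F, B5=F, B6=E
input #4 (c=6, x=2): covers B1=F, B2=F, B3=F, B5=F, B6=E
input #5 (c=2, x=7): covers B1=F, B2=F, B3=T, B4=T
input #6 (c=9, x=2): covers B1=F, B2=F, B3=F, B5=F, B6=E
pool-wide coverage (8 outcomes): B1=F, B2=T, B2=F, B3=T, B3=F, B4=T, B5=F, B6=E
checked all size-1 subsets: none covers 8 outcomes (max 5/8)
checked all size-2 subsets: none covers 8 outcomes (max 7/8)
the canonical winner is {1, 2, 3}: size 3, full 8-outcome coverage, earliest index list among size-3 covers
Answer: 1, 2, 3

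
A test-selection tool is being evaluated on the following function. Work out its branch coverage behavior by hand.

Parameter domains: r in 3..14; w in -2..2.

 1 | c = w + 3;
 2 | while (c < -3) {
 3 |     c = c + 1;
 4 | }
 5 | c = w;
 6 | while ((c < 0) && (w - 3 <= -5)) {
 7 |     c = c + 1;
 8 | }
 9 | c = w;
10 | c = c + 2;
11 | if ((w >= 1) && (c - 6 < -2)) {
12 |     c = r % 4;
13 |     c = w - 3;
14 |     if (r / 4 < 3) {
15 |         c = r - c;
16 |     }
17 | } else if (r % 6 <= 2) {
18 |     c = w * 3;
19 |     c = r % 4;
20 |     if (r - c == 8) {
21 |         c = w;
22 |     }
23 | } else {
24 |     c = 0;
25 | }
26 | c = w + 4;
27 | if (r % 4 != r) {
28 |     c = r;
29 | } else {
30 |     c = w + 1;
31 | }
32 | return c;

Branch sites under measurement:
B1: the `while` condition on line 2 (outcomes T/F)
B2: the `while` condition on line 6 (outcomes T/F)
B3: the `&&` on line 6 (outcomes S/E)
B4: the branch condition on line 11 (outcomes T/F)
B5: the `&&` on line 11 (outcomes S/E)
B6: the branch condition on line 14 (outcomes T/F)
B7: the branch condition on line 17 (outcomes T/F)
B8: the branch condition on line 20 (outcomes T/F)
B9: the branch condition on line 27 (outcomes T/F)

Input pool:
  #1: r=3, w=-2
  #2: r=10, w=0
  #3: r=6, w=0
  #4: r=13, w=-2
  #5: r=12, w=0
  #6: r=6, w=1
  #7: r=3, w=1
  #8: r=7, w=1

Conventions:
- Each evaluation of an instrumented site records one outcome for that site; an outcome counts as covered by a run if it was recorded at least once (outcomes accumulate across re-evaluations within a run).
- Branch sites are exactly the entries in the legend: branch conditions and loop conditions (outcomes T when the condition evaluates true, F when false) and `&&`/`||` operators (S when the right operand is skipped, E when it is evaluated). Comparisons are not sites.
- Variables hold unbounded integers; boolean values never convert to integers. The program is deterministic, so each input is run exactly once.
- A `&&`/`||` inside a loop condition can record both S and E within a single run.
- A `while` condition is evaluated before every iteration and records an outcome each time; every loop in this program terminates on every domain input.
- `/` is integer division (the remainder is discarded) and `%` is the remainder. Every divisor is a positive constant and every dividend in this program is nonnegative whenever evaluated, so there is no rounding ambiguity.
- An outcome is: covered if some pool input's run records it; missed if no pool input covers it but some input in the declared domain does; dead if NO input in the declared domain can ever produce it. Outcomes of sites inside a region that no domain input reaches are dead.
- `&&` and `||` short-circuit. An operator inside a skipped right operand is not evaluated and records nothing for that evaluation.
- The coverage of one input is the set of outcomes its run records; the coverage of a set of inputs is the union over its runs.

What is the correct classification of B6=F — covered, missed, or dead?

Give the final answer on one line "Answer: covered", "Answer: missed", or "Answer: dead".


no pool input records B6=F
but domain input (r=12, w=1) does record it -> reachable, so missed
Answer: missed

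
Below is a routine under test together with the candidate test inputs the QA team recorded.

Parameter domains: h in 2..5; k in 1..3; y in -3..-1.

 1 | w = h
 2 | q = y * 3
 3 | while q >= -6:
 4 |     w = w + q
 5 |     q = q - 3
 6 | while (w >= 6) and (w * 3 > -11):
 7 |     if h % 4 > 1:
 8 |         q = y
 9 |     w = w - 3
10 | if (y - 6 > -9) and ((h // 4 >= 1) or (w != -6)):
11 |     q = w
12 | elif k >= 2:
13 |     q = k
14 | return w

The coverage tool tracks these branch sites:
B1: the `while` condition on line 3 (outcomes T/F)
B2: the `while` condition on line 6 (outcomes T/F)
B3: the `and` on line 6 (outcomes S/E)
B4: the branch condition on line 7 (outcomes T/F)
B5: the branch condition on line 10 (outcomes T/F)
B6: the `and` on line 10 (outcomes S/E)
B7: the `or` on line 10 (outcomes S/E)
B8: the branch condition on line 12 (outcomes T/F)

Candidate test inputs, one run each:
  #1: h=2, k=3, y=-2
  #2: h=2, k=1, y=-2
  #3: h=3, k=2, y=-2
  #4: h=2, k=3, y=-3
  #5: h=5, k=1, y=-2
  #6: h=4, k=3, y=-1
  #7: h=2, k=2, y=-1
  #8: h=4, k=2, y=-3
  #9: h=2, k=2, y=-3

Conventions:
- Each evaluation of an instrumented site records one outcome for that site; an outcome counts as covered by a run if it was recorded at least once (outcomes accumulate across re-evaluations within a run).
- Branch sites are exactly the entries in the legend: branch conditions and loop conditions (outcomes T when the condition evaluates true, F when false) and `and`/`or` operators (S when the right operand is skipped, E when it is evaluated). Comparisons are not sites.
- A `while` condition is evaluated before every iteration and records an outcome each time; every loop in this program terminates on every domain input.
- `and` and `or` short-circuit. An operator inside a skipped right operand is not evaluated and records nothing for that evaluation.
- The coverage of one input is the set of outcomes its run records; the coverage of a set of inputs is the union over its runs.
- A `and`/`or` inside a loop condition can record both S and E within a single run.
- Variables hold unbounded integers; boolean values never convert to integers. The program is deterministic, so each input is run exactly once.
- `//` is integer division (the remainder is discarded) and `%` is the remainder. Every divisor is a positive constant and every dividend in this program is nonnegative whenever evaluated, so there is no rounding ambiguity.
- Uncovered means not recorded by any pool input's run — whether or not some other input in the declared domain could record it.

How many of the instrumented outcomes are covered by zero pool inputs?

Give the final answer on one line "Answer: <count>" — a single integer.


run #1 (h=2, k=3, y=-2) runs B1->T, B1->F, B3->S, B2->F, B6->E, B7->E, B5->T; records B1=T, B1=F, B2=F, B3=S, B5=T, B6=E, B7=E
run #2 (h=2, k=1, y=-2) runs B1->T, B1->F, B3->S, B2->F, B6->E, B7->E, B5->T; records B1=T, B1=F, B2=F, B3=S, B5=T, B6=E, B7=E
run #3 (h=3, k=2, y=-2) runs B1->T, B1->F, B3->S, B2->F, B6->E, B7->E, B5->T; records B1=T, B1=F, B2=F, B3=S, B5=T, B6=E, B7=E
run #4 (h=2, k=3, y=-3) runs B1->F, B3->S, B2->F, B6->S, B5->F, B8->T; records B1=F, B2=F, B3=S, B5=F, B6=S, B8=T
run #5 (h=5, k=1, y=-2) runs B1->T, B1->F, B3->S, B2->F, B6->E, B7->S, B5->T; records B1=T, B1=F, B2=F, B3=S, B5=T, B6=E, B7=S
run #6 (h=4, k=3, y=-1) runs B1->T, B1->T, B1->F, B3->S, B2->F, B6->E, B7->S, B5->T; records B1=T, B1=F, B2=F, B3=S, B5=T, B6=E, B7=S
run #7 (h=2, k=2, y=-1) runs B1->T, B1->T, B1->F, B3->S, B2->F, B6->E, B7->E, B5->T; records B1=T, B1=F, B2=F, B3=S, B5=T, B6=E, B7=E
run #8 (h=4, k=2, y=-3) runs B1->F, B3->S, B2->F, B6->S, B5->F, B8->T; records B1=F, B2=F, B3=S, B5=F, B6=S, B8=T
run #9 (h=2, k=2, y=-3) runs B1->F, B3->S, B2->F, B6->S, B5->F, B8->T; records B1=F, B2=F, B3=S, B5=F, B6=S, B8=T
union over the pool: B1=T, B1=F, B2=F, B3=S, B5=T, B5=F, B6=S, B6=E, B7=S, B7=E, B8=T
uncovered (5 of 16): B2=T, B3=E, B4=T, B4=F, B8=F
Answer: 5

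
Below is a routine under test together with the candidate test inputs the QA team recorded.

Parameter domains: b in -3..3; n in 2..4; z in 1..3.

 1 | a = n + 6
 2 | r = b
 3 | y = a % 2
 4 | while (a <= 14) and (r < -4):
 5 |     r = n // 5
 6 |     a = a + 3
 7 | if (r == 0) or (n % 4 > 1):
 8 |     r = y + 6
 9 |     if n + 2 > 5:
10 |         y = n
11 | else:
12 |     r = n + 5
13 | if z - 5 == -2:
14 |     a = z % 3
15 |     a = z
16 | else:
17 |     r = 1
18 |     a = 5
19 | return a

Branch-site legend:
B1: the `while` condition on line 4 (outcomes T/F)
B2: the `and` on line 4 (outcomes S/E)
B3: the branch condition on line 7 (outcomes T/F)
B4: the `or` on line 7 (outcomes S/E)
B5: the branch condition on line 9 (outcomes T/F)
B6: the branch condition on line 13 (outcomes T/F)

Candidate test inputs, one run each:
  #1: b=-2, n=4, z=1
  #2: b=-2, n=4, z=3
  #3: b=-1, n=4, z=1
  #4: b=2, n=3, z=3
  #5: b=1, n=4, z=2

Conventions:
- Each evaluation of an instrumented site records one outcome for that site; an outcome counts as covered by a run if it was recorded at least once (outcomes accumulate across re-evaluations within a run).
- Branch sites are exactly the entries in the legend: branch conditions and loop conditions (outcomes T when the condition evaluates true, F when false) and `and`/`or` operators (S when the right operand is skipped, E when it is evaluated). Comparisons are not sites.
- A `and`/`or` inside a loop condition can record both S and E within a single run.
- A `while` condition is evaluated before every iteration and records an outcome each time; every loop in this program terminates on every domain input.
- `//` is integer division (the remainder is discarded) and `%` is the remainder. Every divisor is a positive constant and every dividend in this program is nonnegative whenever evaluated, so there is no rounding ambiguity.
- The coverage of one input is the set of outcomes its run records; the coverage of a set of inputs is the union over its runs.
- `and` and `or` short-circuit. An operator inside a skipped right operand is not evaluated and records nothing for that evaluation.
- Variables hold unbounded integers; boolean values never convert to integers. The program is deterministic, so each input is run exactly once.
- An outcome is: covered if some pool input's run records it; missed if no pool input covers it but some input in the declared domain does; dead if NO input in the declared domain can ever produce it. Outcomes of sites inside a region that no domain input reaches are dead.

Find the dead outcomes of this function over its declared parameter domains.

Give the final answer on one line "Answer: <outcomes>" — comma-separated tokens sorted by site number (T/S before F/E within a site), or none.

checking every outcome against all 63 domain inputs:
  B1=T: unreachable across the whole domain -> dead
  B2=S: unreachable across the whole domain -> dead
  reachable outcomes have witnesses, e.g. B1=F (e.g. b=-3, n=2, z=1), B2=E (e.g. b=-3, n=2, z=1), B3=T (e.g. b=-3, n=2, z=1), B3=F (e.g. b=-3, n=4, z=1)

Answer: B1=T, B2=S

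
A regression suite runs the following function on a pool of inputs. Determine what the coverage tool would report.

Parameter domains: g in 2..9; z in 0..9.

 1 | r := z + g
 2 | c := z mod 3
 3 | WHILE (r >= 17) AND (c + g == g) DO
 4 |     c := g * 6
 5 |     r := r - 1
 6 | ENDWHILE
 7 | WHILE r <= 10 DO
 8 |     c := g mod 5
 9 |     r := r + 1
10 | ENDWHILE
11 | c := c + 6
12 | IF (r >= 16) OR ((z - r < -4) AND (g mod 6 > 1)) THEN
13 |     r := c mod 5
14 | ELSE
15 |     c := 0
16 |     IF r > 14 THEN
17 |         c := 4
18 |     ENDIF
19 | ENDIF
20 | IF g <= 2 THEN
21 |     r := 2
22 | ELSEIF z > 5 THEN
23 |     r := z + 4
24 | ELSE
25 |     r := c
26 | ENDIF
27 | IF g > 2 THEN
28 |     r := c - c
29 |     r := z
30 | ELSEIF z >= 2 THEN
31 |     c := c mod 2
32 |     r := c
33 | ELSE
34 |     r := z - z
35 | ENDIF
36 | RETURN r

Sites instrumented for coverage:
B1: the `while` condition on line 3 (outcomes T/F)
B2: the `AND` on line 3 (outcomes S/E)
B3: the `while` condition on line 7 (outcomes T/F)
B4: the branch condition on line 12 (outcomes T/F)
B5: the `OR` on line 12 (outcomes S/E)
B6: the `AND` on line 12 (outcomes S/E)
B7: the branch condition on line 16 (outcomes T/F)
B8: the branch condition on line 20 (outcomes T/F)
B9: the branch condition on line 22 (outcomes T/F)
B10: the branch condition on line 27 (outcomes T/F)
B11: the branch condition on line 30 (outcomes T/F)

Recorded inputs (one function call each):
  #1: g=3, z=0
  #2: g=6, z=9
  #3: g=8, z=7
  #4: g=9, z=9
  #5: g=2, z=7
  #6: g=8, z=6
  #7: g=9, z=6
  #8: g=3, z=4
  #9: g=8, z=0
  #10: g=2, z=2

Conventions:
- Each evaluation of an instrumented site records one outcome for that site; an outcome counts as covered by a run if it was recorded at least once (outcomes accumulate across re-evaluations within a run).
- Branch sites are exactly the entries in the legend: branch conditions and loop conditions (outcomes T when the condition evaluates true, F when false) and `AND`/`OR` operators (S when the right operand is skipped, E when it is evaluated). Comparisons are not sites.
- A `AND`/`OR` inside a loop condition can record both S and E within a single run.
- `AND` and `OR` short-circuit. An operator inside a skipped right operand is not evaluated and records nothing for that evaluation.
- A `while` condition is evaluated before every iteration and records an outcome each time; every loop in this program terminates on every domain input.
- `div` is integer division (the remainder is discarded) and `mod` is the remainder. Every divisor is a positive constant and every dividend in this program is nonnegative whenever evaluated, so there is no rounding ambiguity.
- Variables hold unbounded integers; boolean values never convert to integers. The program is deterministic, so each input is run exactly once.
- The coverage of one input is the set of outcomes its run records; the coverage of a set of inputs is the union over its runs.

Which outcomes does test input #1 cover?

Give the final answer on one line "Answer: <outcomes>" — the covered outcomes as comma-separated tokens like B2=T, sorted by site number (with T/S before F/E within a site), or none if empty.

Running input #1 (g=3, z=0), event by event:
  B2->S, B1->F, B3->T, B3->T, B3->T, B3->T, B3->T, B3->T, B3->T, B3->T
  B3->F, B5->E, B6->E, B4->T, B8->F, B9->F, B10->T
distinct outcomes covered: B1=F, B2=S, B3=T, B3=F, B4=T, B5=E, B6=E, B8=F, B9=F, B10=T

Answer: B1=F, B2=S, B3=T, B3=F, B4=T, B5=E, B6=E, B8=F, B9=F, B10=T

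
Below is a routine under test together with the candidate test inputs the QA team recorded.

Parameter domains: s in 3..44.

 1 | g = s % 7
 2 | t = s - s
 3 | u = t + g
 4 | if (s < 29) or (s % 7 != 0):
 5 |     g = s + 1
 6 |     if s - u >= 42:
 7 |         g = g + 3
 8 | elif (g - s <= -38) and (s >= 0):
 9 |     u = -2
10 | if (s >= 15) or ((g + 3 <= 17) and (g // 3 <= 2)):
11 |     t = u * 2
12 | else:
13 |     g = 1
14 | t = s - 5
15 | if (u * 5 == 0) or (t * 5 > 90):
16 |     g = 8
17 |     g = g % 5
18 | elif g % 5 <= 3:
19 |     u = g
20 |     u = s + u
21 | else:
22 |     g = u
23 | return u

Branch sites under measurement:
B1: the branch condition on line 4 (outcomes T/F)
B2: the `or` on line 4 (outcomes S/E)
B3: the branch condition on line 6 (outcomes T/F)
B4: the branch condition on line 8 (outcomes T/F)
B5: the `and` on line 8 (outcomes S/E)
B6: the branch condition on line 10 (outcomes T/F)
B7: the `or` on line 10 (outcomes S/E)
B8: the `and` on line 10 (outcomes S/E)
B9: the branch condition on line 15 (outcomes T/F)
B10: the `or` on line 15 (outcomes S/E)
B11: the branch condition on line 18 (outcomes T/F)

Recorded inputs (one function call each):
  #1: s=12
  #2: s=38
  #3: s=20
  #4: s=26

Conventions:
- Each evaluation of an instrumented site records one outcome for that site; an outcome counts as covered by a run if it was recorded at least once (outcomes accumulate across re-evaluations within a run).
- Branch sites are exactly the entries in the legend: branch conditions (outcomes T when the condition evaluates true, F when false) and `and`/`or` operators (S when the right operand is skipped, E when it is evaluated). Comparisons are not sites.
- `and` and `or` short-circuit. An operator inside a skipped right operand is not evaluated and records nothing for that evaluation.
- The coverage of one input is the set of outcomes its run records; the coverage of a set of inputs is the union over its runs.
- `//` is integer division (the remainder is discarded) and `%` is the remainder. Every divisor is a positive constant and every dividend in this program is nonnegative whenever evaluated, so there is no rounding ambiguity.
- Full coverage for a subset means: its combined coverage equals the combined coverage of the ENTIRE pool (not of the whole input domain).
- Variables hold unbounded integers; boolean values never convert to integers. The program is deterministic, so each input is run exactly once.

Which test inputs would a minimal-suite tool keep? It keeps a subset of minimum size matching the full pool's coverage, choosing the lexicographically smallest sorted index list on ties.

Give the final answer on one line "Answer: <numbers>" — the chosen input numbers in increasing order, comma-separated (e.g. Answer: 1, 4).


run #1 (s=12) runs B2->S, B1->T, B3->F, B7->E, B8->E, B6->F, B10->E, B9->F, B11->T; records B1=T, B2=S, B3=F, B6=F, B7=E, B8=E, B9=F, B10=E, B11=T
run #2 (s=38) runs B2->E, B1->T, B3->F, B7->S, B6->T, B10->E, B9->T; records B1=T, B2=E, B3=F, B6=T, B7=S, B9=T, B10=E
run #3 (s=20) runs B2->S, B1->T, B3->F, B7->S, B6->T, B10->E, B9->F, B11->T; records B1=T, B2=S, B3=F, B6=T, B7=S, B9=F, B10=E, B11=T
run #4 (s=26) runs B2->S, B1->T, B3->F, B7->S, B6->T, B10->E, B9->T; records B1=T, B2=S, B3=F, B6=T, B7=S, B9=T, B10=E
union over all inputs: B1=T, B2=S, B2=E, B3=F, B6=T, B6=F, B7=S, B7=E, B8=E, B9=T, B9=F, B10=E, B11=T (13 outcomes)
checked all size-1 subsets: none covers 13 outcomes (max 9/13)
the canonical winner is {1, 2}: size 2, full 13-outcome coverage, earliest index list among size-2 covers
Answer: 1, 2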